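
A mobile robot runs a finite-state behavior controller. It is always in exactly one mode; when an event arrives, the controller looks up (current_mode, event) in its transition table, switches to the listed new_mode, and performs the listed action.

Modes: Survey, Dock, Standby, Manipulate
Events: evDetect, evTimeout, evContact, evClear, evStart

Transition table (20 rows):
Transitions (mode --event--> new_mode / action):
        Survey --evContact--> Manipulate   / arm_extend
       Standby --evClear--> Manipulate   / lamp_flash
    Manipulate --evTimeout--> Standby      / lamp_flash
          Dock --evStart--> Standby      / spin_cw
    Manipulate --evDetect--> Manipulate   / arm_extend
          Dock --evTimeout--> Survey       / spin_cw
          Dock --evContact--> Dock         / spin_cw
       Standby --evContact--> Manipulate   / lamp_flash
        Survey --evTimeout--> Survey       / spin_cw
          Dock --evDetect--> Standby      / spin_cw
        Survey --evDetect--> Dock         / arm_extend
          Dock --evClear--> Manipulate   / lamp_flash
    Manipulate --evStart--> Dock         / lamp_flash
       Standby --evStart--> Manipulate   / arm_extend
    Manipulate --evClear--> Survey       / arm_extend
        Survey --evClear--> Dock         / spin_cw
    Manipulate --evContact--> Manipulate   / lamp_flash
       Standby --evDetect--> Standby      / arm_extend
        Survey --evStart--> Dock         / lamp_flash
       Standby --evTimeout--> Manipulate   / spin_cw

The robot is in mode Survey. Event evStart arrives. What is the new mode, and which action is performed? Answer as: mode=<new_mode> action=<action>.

current mode = Survey; filter table to that mode:
  (Survey, evContact) → (Manipulate, arm_extend)
  (Survey, evTimeout) → (Survey, spin_cw)
  (Survey, evDetect) → (Dock, arm_extend)
  (Survey, evClear) → (Dock, spin_cw)
  (Survey, evStart) → (Dock, lamp_flash)  ← event matches
event = evStart selects (Dock, lamp_flash)

mode=Dock action=lamp_flash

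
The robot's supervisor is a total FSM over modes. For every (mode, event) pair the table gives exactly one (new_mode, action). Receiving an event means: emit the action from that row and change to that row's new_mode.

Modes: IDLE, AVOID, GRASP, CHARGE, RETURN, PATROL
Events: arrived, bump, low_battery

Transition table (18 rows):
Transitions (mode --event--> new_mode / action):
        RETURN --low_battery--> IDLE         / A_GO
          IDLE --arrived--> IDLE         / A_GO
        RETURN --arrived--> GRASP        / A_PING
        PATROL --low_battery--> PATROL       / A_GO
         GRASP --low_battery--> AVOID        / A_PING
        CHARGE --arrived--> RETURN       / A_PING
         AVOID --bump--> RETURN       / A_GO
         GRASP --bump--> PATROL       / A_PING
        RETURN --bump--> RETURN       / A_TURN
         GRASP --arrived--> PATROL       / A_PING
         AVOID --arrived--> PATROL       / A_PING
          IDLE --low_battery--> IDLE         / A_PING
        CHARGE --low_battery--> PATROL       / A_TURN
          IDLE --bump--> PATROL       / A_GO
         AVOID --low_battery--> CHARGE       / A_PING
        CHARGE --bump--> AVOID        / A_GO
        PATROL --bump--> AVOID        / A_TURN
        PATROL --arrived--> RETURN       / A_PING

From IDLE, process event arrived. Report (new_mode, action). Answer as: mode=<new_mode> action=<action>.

mode=IDLE action=A_GO

current mode = IDLE; filter table to that mode:
  (IDLE, arrived) → (IDLE, A_GO)  ← event matches
  (IDLE, low_battery) → (IDLE, A_PING)
  (IDLE, bump) → (PATROL, A_GO)
event = arrived selects (IDLE, A_GO)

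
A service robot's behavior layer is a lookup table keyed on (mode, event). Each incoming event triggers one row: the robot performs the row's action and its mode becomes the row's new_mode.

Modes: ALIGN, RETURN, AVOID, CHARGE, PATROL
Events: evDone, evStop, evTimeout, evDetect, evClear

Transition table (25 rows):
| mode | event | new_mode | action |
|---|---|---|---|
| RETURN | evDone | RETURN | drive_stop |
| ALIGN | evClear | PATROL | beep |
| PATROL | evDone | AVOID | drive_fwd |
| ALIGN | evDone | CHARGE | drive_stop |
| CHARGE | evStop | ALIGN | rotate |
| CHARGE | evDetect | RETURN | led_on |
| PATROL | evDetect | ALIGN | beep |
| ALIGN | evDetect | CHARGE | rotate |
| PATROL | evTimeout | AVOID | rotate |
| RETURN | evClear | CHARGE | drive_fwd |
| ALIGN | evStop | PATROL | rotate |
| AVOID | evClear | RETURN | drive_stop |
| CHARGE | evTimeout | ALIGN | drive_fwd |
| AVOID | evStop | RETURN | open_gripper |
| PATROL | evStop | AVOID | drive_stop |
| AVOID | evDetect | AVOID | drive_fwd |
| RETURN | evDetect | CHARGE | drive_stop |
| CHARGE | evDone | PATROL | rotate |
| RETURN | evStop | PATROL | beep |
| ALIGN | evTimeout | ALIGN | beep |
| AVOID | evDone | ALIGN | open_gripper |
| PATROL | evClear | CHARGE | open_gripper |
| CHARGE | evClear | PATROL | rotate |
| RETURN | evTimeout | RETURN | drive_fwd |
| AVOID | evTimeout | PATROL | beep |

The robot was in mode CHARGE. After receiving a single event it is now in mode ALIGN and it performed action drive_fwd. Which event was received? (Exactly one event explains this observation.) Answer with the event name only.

evTimeout

try evDone: (CHARGE, evDone) → (PATROL, rotate)
try evStop: (CHARGE, evStop) → (ALIGN, rotate)
try evTimeout: (CHARGE, evTimeout) → (ALIGN, drive_fwd)  ← matches
try evDetect: (CHARGE, evDetect) → (RETURN, led_on)
try evClear: (CHARGE, evClear) → (PATROL, rotate)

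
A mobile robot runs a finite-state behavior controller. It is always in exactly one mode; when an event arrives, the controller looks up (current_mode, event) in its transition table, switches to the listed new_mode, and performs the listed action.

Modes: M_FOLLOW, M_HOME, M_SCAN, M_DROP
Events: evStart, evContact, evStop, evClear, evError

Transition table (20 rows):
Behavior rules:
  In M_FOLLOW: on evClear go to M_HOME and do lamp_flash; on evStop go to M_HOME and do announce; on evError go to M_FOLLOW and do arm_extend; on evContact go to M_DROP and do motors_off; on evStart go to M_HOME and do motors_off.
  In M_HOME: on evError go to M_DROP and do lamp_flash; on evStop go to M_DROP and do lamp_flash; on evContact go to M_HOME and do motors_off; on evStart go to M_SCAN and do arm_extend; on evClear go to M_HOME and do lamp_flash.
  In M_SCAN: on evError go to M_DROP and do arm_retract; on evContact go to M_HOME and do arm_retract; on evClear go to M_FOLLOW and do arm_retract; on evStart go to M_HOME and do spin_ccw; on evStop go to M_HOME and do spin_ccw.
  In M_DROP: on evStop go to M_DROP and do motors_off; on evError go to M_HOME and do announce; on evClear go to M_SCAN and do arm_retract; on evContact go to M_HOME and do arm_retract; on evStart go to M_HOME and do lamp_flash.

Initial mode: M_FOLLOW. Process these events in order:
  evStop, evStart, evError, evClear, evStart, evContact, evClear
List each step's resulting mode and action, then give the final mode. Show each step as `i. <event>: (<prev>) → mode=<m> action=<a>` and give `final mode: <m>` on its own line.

final mode: M_HOME

1. evStop: (M_FOLLOW) → mode=M_HOME action=announce
2. evStart: (M_HOME) → mode=M_SCAN action=arm_extend
3. evError: (M_SCAN) → mode=M_DROP action=arm_retract
4. evClear: (M_DROP) → mode=M_SCAN action=arm_retract
5. evStart: (M_SCAN) → mode=M_HOME action=spin_ccw
6. evContact: (M_HOME) → mode=M_HOME action=motors_off
7. evClear: (M_HOME) → mode=M_HOME action=lamp_flash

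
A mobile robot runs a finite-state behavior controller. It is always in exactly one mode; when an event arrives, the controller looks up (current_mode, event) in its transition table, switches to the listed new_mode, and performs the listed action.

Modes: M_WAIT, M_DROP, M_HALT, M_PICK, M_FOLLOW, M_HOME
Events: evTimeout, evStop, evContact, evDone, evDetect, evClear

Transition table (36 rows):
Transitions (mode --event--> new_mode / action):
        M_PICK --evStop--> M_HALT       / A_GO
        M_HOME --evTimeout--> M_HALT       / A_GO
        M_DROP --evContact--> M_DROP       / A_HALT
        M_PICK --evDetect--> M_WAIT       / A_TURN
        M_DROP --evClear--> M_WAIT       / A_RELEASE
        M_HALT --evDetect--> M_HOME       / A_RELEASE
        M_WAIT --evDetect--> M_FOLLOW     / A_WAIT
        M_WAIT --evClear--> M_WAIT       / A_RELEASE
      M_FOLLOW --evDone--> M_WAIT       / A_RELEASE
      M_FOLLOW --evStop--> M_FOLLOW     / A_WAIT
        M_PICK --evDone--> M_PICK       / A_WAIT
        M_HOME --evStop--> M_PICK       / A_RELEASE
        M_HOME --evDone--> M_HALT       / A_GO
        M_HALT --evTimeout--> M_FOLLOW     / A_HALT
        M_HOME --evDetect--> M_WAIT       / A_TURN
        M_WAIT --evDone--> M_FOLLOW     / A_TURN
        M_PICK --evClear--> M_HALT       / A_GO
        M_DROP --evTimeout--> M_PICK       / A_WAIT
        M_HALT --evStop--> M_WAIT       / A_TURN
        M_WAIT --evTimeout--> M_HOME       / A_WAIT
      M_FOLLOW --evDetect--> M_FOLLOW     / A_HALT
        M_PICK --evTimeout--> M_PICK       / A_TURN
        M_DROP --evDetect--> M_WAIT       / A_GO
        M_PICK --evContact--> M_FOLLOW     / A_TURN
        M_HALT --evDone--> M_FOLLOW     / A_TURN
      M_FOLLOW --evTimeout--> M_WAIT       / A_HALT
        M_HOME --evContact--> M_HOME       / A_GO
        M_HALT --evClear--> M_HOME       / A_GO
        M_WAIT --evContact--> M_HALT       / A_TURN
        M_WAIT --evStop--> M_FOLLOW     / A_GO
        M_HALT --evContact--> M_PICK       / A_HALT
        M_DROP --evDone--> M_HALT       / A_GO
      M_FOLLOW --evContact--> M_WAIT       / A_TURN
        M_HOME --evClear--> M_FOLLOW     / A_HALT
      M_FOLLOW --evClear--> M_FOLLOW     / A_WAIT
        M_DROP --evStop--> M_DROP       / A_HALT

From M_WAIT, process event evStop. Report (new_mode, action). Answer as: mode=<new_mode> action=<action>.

mode=M_FOLLOW action=A_GO

current mode = M_WAIT; filter table to that mode:
  (M_WAIT, evDetect) → (M_FOLLOW, A_WAIT)
  (M_WAIT, evClear) → (M_WAIT, A_RELEASE)
  (M_WAIT, evDone) → (M_FOLLOW, A_TURN)
  (M_WAIT, evTimeout) → (M_HOME, A_WAIT)
  (M_WAIT, evContact) → (M_HALT, A_TURN)
  (M_WAIT, evStop) → (M_FOLLOW, A_GO)  ← event matches
event = evStop selects (M_FOLLOW, A_GO)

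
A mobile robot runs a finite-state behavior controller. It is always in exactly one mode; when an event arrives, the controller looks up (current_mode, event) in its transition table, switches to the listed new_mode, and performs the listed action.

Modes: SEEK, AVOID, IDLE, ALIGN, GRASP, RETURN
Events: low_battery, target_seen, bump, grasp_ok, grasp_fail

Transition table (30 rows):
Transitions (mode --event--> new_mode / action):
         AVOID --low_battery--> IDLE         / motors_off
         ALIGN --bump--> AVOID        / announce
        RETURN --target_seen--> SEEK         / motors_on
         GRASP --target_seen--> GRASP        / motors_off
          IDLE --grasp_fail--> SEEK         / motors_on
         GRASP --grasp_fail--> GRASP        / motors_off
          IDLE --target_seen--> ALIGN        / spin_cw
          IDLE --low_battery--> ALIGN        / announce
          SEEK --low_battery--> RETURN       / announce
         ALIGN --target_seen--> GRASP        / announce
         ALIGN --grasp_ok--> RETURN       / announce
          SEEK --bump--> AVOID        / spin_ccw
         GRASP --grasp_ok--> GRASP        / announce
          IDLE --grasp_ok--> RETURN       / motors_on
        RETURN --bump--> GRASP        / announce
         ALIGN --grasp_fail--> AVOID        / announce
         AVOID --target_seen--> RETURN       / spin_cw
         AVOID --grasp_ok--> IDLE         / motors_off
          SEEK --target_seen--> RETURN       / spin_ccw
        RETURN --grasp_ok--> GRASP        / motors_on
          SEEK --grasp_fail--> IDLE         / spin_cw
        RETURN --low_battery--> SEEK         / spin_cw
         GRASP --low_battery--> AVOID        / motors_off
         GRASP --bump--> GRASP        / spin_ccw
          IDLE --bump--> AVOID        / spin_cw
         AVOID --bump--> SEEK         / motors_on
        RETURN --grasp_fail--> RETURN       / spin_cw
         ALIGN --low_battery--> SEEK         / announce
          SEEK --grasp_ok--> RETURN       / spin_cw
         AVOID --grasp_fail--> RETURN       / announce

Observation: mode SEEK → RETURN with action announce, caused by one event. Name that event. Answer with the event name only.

low_battery

try low_battery: (SEEK, low_battery) → (RETURN, announce)  ← matches
try target_seen: (SEEK, target_seen) → (RETURN, spin_ccw)
try bump: (SEEK, bump) → (AVOID, spin_ccw)
try grasp_ok: (SEEK, grasp_ok) → (RETURN, spin_cw)
try grasp_fail: (SEEK, grasp_fail) → (IDLE, spin_cw)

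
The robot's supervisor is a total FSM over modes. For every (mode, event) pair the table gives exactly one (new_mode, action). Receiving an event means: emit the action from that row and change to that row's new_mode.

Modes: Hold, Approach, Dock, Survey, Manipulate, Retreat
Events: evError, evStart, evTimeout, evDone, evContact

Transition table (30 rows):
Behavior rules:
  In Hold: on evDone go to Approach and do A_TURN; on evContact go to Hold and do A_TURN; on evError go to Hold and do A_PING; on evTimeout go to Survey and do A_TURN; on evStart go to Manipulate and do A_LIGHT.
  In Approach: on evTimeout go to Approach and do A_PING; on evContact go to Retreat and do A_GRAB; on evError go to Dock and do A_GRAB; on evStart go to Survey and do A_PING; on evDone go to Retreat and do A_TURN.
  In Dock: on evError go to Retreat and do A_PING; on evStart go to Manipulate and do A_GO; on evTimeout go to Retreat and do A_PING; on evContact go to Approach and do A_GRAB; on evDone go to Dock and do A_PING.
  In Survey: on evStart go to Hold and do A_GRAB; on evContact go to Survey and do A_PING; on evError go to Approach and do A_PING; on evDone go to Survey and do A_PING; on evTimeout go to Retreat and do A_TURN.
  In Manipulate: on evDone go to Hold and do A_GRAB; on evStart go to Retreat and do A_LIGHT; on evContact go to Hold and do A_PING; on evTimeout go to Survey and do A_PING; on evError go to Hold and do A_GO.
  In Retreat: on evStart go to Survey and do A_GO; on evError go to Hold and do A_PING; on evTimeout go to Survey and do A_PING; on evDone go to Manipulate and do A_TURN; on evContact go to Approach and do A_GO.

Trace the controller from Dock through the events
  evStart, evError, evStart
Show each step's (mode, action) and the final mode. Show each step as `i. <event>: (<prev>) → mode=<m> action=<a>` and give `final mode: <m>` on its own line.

1. evStart: (Dock) → mode=Manipulate action=A_GO
2. evError: (Manipulate) → mode=Hold action=A_GO
3. evStart: (Hold) → mode=Manipulate action=A_LIGHT

final mode: Manipulate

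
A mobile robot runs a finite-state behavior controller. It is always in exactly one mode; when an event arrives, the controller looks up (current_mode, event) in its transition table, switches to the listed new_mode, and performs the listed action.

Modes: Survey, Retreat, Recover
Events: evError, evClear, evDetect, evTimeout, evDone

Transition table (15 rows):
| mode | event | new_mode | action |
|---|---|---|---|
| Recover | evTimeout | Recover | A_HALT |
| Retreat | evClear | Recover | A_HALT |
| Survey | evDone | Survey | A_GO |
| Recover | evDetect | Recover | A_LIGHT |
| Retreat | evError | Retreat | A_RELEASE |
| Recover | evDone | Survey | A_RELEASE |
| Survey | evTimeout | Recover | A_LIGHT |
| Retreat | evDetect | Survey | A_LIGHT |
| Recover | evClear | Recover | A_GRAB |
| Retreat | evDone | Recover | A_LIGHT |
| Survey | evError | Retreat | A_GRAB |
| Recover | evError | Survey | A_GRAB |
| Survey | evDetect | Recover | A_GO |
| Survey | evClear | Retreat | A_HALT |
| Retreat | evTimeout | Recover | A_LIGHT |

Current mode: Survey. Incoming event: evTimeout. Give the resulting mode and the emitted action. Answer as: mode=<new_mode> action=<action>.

mode=Recover action=A_LIGHT

current mode = Survey; filter table to that mode:
  (Survey, evDone) → (Survey, A_GO)
  (Survey, evTimeout) → (Recover, A_LIGHT)  ← event matches
  (Survey, evError) → (Retreat, A_GRAB)
  (Survey, evDetect) → (Recover, A_GO)
  (Survey, evClear) → (Retreat, A_HALT)
event = evTimeout selects (Recover, A_LIGHT)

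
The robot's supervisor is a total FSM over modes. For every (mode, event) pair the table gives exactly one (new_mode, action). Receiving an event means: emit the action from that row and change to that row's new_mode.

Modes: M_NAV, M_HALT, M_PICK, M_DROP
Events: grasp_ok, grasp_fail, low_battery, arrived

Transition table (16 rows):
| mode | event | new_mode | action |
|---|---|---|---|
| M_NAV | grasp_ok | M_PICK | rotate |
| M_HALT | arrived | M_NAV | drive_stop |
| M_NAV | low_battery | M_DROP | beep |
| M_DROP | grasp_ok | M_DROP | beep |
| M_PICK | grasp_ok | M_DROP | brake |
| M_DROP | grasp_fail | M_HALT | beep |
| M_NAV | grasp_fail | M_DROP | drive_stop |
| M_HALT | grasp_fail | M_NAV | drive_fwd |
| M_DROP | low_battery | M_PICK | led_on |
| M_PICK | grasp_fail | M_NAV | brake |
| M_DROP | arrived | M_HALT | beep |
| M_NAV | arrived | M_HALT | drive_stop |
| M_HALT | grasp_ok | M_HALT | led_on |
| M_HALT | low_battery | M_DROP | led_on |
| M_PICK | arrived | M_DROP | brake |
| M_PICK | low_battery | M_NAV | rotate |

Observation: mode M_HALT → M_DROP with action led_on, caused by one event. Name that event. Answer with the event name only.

try grasp_ok: (M_HALT, grasp_ok) → (M_HALT, led_on)
try grasp_fail: (M_HALT, grasp_fail) → (M_NAV, drive_fwd)
try low_battery: (M_HALT, low_battery) → (M_DROP, led_on)  ← matches
try arrived: (M_HALT, arrived) → (M_NAV, drive_stop)

low_battery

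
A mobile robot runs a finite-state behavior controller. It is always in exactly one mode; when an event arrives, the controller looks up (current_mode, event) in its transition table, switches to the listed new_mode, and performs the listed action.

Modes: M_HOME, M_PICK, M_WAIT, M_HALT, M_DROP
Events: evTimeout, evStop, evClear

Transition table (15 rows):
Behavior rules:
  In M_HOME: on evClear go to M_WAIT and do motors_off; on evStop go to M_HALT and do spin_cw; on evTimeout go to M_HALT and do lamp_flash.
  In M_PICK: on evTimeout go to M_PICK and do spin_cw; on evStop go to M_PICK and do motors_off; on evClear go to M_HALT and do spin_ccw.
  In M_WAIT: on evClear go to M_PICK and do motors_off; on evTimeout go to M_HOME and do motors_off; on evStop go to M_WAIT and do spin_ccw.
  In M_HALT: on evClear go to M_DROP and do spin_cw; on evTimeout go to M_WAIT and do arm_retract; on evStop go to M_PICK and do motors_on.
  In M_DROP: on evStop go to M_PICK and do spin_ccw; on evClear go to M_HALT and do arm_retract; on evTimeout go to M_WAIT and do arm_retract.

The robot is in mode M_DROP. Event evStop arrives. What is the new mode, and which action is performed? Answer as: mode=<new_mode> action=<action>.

current mode = M_DROP; filter table to that mode:
  (M_DROP, evStop) → (M_PICK, spin_ccw)  ← event matches
  (M_DROP, evClear) → (M_HALT, arm_retract)
  (M_DROP, evTimeout) → (M_WAIT, arm_retract)
event = evStop selects (M_PICK, spin_ccw)

mode=M_PICK action=spin_ccw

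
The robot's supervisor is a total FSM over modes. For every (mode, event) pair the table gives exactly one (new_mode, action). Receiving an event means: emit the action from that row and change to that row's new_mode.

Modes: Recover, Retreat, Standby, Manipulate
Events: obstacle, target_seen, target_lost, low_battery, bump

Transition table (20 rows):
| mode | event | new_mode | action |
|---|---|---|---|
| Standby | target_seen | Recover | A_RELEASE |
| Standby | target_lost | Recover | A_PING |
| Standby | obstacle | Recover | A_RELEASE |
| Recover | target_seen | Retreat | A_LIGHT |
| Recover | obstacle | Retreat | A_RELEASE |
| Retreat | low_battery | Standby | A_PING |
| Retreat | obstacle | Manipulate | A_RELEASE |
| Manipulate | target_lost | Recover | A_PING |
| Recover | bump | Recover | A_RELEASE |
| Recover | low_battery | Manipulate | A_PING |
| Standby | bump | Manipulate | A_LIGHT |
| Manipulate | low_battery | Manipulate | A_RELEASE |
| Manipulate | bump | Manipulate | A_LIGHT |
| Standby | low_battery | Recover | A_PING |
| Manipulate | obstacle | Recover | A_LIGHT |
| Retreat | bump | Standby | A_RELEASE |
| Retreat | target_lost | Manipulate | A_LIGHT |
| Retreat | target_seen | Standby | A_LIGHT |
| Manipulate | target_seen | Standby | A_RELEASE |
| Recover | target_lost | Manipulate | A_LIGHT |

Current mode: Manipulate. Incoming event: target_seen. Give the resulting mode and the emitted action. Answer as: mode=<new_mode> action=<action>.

current mode = Manipulate; filter table to that mode:
  (Manipulate, target_lost) → (Recover, A_PING)
  (Manipulate, low_battery) → (Manipulate, A_RELEASE)
  (Manipulate, bump) → (Manipulate, A_LIGHT)
  (Manipulate, obstacle) → (Recover, A_LIGHT)
  (Manipulate, target_seen) → (Standby, A_RELEASE)  ← event matches
event = target_seen selects (Standby, A_RELEASE)

mode=Standby action=A_RELEASE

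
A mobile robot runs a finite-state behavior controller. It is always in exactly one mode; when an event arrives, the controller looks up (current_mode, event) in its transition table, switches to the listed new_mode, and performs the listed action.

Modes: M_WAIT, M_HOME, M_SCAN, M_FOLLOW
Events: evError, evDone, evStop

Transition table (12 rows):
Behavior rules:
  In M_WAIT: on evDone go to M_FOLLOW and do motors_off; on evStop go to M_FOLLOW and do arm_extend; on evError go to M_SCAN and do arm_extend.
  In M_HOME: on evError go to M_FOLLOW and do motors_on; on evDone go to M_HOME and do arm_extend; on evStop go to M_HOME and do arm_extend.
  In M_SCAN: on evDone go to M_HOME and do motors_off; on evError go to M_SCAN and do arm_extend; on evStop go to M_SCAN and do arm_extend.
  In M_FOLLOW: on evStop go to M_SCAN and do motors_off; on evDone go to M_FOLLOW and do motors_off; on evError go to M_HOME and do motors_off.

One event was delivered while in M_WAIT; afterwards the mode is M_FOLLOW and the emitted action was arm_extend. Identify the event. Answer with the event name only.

evStop

try evError: (M_WAIT, evError) → (M_SCAN, arm_extend)
try evDone: (M_WAIT, evDone) → (M_FOLLOW, motors_off)
try evStop: (M_WAIT, evStop) → (M_FOLLOW, arm_extend)  ← matches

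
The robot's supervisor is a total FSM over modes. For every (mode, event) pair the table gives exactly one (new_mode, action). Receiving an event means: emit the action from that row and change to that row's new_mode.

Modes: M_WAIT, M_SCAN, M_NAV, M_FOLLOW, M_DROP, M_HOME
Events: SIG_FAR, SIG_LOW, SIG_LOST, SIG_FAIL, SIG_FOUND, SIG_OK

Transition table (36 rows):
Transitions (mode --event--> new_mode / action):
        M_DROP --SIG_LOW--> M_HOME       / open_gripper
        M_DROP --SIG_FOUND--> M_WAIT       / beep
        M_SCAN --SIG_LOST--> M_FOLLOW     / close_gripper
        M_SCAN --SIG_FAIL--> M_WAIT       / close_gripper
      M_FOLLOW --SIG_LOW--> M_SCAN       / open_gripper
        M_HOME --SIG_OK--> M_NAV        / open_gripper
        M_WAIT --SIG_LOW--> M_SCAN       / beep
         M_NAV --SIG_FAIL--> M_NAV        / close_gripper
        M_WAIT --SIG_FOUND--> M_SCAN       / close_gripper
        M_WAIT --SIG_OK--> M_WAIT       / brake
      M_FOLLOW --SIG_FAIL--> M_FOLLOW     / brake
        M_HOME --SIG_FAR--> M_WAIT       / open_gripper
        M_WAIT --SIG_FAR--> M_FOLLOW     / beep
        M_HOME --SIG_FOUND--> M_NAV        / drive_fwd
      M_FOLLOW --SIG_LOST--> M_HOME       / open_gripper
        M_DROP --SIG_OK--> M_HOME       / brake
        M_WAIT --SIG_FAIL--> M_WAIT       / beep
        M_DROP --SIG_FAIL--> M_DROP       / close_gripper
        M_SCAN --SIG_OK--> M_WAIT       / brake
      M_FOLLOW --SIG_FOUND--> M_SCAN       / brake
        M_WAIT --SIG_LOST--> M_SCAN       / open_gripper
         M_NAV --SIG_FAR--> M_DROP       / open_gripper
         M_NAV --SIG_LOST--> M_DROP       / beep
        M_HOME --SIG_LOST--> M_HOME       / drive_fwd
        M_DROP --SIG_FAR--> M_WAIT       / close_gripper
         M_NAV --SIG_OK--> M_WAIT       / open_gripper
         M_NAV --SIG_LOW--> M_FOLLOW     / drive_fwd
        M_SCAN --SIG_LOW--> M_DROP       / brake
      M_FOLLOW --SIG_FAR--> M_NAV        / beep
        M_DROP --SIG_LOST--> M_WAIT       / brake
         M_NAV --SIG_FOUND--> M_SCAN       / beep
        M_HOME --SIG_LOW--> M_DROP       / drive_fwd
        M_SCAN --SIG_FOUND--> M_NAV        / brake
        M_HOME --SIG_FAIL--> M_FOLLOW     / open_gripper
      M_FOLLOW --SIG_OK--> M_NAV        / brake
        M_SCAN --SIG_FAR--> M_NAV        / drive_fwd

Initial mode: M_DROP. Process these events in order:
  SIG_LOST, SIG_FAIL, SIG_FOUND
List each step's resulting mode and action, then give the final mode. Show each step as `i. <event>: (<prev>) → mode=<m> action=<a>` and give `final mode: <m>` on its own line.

1. SIG_LOST: (M_DROP) → mode=M_WAIT action=brake
2. SIG_FAIL: (M_WAIT) → mode=M_WAIT action=beep
3. SIG_FOUND: (M_WAIT) → mode=M_SCAN action=close_gripper

final mode: M_SCAN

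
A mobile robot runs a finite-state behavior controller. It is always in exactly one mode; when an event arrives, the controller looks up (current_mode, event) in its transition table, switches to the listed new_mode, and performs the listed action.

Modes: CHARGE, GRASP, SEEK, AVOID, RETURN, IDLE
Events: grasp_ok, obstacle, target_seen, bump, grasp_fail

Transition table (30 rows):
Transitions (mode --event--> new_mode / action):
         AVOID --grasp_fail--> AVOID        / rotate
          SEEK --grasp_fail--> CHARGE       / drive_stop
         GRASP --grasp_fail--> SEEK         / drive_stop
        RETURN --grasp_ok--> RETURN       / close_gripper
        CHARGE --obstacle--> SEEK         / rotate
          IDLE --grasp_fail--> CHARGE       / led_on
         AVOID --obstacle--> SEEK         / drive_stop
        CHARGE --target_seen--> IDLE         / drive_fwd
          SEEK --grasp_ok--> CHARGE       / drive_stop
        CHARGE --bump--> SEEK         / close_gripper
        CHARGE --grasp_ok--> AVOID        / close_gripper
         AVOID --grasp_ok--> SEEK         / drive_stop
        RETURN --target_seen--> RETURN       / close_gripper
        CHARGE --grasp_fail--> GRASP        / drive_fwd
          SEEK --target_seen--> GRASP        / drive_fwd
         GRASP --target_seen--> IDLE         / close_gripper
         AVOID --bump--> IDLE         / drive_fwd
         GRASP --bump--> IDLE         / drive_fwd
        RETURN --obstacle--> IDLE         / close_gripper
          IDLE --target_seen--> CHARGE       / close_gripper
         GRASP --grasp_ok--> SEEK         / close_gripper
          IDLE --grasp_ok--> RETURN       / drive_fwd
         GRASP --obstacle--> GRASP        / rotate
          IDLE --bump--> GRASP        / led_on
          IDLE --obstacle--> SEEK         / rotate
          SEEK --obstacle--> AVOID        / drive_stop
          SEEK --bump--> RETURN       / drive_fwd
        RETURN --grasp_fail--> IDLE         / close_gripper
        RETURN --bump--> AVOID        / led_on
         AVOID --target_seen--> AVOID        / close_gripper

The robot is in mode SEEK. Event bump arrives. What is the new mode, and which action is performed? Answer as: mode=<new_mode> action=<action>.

mode=RETURN action=drive_fwd

current mode = SEEK; filter table to that mode:
  (SEEK, grasp_fail) → (CHARGE, drive_stop)
  (SEEK, grasp_ok) → (CHARGE, drive_stop)
  (SEEK, target_seen) → (GRASP, drive_fwd)
  (SEEK, obstacle) → (AVOID, drive_stop)
  (SEEK, bump) → (RETURN, drive_fwd)  ← event matches
event = bump selects (RETURN, drive_fwd)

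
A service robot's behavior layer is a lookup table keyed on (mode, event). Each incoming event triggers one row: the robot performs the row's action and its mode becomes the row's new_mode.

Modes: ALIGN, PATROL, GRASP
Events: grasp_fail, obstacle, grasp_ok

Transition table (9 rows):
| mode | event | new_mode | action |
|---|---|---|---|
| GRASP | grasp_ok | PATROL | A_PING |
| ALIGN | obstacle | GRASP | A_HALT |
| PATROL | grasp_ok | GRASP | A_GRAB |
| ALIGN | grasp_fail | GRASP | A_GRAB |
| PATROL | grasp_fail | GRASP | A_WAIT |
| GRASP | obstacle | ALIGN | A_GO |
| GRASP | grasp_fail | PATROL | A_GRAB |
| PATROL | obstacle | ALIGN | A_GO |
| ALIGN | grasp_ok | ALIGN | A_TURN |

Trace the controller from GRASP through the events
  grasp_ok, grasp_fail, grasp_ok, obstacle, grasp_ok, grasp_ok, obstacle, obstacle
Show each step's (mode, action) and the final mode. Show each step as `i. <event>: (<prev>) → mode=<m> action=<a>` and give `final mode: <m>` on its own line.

final mode: ALIGN

1. grasp_ok: (GRASP) → mode=PATROL action=A_PING
2. grasp_fail: (PATROL) → mode=GRASP action=A_WAIT
3. grasp_ok: (GRASP) → mode=PATROL action=A_PING
4. obstacle: (PATROL) → mode=ALIGN action=A_GO
5. grasp_ok: (ALIGN) → mode=ALIGN action=A_TURN
6. grasp_ok: (ALIGN) → mode=ALIGN action=A_TURN
7. obstacle: (ALIGN) → mode=GRASP action=A_HALT
8. obstacle: (GRASP) → mode=ALIGN action=A_GO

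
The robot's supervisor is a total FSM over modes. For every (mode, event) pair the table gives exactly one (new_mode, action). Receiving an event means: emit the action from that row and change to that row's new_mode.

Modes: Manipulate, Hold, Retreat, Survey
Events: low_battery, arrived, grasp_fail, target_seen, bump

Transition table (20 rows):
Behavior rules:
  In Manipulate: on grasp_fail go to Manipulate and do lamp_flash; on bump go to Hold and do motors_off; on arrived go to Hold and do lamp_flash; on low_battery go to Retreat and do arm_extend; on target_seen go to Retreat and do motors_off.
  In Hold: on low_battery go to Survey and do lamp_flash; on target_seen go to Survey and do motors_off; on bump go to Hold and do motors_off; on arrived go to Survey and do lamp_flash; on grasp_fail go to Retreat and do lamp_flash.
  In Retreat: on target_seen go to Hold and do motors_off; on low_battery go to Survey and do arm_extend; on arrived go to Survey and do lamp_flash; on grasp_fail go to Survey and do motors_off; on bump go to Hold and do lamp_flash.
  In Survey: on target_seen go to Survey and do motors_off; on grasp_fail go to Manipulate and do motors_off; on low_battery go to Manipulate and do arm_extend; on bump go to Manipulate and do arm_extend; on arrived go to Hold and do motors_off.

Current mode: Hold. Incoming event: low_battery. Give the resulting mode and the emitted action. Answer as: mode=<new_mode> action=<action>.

mode=Survey action=lamp_flash

current mode = Hold; filter table to that mode:
  (Hold, low_battery) → (Survey, lamp_flash)  ← event matches
  (Hold, target_seen) → (Survey, motors_off)
  (Hold, bump) → (Hold, motors_off)
  (Hold, arrived) → (Survey, lamp_flash)
  (Hold, grasp_fail) → (Retreat, lamp_flash)
event = low_battery selects (Survey, lamp_flash)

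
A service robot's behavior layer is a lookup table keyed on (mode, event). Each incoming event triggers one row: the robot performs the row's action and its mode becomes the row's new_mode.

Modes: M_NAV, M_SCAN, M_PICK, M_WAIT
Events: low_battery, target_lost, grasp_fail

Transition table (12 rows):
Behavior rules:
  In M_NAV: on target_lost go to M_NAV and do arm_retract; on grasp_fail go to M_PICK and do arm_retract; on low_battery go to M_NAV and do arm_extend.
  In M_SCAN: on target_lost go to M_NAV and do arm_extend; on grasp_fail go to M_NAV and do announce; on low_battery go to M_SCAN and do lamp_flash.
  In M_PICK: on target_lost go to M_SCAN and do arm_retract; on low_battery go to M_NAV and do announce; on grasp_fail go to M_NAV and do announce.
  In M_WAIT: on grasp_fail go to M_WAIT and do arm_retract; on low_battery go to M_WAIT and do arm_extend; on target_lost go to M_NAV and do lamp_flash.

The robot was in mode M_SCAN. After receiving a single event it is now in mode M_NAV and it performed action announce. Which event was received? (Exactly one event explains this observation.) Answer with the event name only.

try low_battery: (M_SCAN, low_battery) → (M_SCAN, lamp_flash)
try target_lost: (M_SCAN, target_lost) → (M_NAV, arm_extend)
try grasp_fail: (M_SCAN, grasp_fail) → (M_NAV, announce)  ← matches

grasp_fail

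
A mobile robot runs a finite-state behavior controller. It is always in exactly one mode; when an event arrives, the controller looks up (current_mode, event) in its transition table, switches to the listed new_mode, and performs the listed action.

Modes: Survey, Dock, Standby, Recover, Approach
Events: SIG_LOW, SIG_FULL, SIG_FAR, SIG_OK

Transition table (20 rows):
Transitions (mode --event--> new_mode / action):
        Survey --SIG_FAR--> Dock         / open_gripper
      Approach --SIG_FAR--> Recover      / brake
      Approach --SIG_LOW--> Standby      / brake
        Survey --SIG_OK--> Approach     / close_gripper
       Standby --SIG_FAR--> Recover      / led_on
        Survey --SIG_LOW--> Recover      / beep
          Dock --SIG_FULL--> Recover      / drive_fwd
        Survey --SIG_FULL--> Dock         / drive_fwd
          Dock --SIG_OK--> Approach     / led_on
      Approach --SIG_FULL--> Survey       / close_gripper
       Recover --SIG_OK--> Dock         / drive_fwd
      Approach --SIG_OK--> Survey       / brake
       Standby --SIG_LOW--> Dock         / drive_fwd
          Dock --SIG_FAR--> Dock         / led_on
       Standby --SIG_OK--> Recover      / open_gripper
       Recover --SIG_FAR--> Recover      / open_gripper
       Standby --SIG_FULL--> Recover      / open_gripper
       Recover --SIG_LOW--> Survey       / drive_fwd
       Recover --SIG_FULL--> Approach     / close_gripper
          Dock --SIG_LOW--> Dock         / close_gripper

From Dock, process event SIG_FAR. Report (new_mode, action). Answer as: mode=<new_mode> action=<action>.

current mode = Dock; filter table to that mode:
  (Dock, SIG_FULL) → (Recover, drive_fwd)
  (Dock, SIG_OK) → (Approach, led_on)
  (Dock, SIG_FAR) → (Dock, led_on)  ← event matches
  (Dock, SIG_LOW) → (Dock, close_gripper)
event = SIG_FAR selects (Dock, led_on)

mode=Dock action=led_on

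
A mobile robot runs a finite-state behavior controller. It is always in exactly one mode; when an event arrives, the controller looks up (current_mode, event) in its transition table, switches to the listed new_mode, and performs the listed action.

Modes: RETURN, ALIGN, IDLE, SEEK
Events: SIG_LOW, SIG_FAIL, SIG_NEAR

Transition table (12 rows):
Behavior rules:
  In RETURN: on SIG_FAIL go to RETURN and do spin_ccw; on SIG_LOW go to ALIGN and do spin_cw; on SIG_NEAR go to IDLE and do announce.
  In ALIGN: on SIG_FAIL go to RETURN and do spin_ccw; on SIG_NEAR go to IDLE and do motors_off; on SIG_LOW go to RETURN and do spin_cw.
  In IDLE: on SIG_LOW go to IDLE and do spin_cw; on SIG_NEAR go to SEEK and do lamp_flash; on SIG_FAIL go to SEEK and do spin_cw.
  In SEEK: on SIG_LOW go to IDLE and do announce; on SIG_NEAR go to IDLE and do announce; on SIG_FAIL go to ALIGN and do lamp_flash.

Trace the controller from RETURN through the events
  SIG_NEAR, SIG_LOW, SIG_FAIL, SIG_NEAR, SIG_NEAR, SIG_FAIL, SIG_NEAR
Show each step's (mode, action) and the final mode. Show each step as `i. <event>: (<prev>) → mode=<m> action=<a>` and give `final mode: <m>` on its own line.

final mode: IDLE

1. SIG_NEAR: (RETURN) → mode=IDLE action=announce
2. SIG_LOW: (IDLE) → mode=IDLE action=spin_cw
3. SIG_FAIL: (IDLE) → mode=SEEK action=spin_cw
4. SIG_NEAR: (SEEK) → mode=IDLE action=announce
5. SIG_NEAR: (IDLE) → mode=SEEK action=lamp_flash
6. SIG_FAIL: (SEEK) → mode=ALIGN action=lamp_flash
7. SIG_NEAR: (ALIGN) → mode=IDLE action=motors_off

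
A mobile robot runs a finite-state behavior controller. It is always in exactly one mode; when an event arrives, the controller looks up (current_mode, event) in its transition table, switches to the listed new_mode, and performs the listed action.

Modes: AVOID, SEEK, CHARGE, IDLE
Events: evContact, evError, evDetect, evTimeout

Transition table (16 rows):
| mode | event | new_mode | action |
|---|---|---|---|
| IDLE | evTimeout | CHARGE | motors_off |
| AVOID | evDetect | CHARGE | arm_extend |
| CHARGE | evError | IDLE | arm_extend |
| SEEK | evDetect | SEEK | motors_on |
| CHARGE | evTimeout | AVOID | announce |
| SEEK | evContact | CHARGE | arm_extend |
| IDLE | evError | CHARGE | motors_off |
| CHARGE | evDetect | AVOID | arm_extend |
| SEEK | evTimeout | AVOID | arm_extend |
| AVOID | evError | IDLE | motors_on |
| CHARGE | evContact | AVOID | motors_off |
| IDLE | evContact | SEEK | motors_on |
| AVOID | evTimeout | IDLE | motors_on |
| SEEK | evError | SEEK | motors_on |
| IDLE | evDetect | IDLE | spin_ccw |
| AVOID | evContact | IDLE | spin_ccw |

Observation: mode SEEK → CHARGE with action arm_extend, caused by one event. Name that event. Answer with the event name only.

try evContact: (SEEK, evContact) → (CHARGE, arm_extend)  ← matches
try evError: (SEEK, evError) → (SEEK, motors_on)
try evDetect: (SEEK, evDetect) → (SEEK, motors_on)
try evTimeout: (SEEK, evTimeout) → (AVOID, arm_extend)

evContact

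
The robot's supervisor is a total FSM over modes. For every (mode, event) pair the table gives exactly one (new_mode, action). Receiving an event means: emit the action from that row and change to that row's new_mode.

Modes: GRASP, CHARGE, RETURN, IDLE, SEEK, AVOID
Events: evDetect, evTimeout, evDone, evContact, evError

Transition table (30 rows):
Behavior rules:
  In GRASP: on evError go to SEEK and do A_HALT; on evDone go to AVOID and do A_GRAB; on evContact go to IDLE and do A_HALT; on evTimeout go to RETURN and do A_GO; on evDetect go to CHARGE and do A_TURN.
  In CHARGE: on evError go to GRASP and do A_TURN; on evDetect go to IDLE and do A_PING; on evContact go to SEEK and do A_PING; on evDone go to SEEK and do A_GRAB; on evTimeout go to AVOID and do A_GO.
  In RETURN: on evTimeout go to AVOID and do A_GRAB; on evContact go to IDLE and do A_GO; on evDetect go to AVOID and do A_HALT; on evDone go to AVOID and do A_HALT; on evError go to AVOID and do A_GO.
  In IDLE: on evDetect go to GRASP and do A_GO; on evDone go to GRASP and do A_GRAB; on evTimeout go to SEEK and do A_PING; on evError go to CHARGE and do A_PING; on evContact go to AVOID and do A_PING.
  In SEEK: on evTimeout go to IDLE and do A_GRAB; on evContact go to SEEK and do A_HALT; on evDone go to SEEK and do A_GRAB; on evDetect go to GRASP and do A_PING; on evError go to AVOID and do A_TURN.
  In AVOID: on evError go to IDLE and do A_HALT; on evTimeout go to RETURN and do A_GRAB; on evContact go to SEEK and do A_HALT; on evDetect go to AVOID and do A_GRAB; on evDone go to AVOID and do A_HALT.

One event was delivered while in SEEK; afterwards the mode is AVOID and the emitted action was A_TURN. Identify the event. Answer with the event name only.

try evDetect: (SEEK, evDetect) → (GRASP, A_PING)
try evTimeout: (SEEK, evTimeout) → (IDLE, A_GRAB)
try evDone: (SEEK, evDone) → (SEEK, A_GRAB)
try evContact: (SEEK, evContact) → (SEEK, A_HALT)
try evError: (SEEK, evError) → (AVOID, A_TURN)  ← matches

evError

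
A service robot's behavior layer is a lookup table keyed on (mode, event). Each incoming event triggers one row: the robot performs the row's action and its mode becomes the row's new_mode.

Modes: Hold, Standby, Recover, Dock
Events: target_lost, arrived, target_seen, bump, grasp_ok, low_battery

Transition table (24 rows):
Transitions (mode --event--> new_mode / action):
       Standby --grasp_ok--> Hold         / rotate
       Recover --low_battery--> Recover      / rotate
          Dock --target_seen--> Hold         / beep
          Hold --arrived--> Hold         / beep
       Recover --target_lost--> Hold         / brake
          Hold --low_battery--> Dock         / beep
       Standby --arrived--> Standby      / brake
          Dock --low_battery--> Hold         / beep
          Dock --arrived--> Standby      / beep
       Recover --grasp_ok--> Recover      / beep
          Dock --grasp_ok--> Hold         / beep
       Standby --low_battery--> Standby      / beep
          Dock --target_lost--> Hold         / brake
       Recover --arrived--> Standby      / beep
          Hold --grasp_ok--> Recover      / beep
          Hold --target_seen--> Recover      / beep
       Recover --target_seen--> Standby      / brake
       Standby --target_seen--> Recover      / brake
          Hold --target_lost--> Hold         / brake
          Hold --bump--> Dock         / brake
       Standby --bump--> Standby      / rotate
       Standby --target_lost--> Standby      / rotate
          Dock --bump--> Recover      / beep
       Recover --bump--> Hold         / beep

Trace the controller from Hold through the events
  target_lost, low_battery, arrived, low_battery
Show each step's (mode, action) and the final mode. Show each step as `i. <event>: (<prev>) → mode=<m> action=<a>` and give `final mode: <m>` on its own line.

1. target_lost: (Hold) → mode=Hold action=brake
2. low_battery: (Hold) → mode=Dock action=beep
3. arrived: (Dock) → mode=Standby action=beep
4. low_battery: (Standby) → mode=Standby action=beep

final mode: Standby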